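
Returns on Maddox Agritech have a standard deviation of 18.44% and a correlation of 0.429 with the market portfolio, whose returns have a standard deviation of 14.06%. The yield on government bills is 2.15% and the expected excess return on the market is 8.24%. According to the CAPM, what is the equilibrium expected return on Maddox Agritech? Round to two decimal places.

β = ρ × σ_i / σ_m = 0.429 × 18.44% / 14.06% = 0.5626
E(R) = 2.15% + 0.5626 × 8.24% = 6.79%

6.79%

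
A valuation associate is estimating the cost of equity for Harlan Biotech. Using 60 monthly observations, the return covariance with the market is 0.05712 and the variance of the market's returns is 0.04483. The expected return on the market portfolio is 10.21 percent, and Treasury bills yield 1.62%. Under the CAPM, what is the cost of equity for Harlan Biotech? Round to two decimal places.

12.56%

β = Cov(R_i, R_m) / Var(R_m) = 0.05712 / 0.04483 = 1.2741
MRP = 10.21% − 1.62% = 8.59%
E(R) = R_f + β × MRP = 1.62% + 1.2741 × 8.59% = 12.56%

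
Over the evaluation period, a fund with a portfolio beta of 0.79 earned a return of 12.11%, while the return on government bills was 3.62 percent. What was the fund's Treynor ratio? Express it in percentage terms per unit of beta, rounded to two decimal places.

Treynor = (R_P − R_f) / β_P = (12.11% − 3.62%) / 0.7900 = 8.49% / 0.7900 = 10.75%

10.75%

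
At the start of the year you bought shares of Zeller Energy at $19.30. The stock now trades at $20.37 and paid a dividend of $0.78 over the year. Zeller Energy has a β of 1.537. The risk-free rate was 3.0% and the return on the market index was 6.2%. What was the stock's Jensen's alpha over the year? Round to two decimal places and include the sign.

Realised HPR = (P1 + D1 − P0) / P0 = (20.37 + 0.78 − 19.30) / 19.30 = 1.85 / 19.30 = 9.5855%
MRP = 6.2% − 3.0% = 3.20%
CAPM required = R_f + β·MRP = 3.0% + 1.537 × 3.2% = 7.9184%
α = realised − required = 9.5855% − 7.9184% = +1.67%

+1.67%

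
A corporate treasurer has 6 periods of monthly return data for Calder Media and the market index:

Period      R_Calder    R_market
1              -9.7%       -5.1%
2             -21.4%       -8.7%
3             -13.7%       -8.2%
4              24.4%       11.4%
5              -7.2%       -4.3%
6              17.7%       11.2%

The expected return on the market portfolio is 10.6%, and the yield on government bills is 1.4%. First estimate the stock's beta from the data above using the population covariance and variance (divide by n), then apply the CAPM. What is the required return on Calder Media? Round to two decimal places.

19.13%

Mean R_i = (-9.7 − 21.4 − 13.7 + 24.4 − 7.2 + 17.7) / 6 = -1.6500%
Mean R_m = (-5.1 − 8.7 − 8.2 + 11.4 − 4.3 + 11.2) / 6 = -0.6167%
Σ(R_i − R̄_i)(R_m − R̄_m) = 849.2450  ⇒  Cov = 849.2450 / 6 = 141.5408
Σ(R_m − R̄_m)² = 440.5483  ⇒  Var(R_m) = 440.5483 / 6 = 73.4247
β = Cov / Var(R_m) = 141.5408 / 73.4247 = 1.9277
MRP = 10.6% − 1.4% = 9.20%
E(R) = R_f + β × MRP = 1.4% + 1.9277 × 9.2% = 19.13%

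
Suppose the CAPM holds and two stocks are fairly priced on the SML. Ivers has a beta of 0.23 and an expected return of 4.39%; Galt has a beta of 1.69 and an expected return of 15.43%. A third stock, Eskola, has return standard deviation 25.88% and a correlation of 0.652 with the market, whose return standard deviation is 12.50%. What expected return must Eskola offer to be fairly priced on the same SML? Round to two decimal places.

MRP = (15.43% − 4.39%) / (1.69 − 0.23) = 7.5616%
R_f = 4.39% − 0.23 × 7.5616% = 2.6508%
β_Eskola = ρ·σ_i/σ_m = 0.652 × 25.88 / 12.50 = 1.3499
E(R_Eskola) = R_f + β × MRP = 2.6508% + 1.3499 × 7.5616% = 12.86%

12.86%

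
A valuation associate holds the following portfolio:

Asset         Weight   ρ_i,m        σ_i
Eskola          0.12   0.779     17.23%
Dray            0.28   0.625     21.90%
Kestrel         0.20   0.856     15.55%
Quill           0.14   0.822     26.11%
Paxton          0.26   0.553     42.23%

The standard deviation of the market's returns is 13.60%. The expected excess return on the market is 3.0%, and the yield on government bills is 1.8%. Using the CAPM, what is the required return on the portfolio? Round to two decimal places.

β_Eskola = 0.779 × 17.23% / 13.60% = 0.9869
β_Dray = 0.625 × 21.90% / 13.60% = 1.0064
β_Kestrel = 0.856 × 15.55% / 13.60% = 0.9787
β_Quill = 0.822 × 26.11% / 13.60% = 1.5781
β_Paxton = 0.553 × 42.23% / 13.60% = 1.7171
β_P = Σ w_i β_i = 0.12×0.9869 + 0.28×1.0064 + 0.20×0.9787 + 0.14×1.5781 + 0.26×1.7171 = 1.2633
E(R_P) = R_f + β_P × MRP = 1.8% + 1.2633 × 3.0% = 5.59%

5.59%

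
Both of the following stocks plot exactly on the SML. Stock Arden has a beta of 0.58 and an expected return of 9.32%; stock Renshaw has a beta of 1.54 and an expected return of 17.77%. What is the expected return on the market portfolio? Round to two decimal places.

13.02%

Both satisfy E(R) = R_f + β·MRP, so the slope of the SML is
MRP = (17.77% − 9.32%) / (1.54 − 0.58) = 8.45% / 0.96 = 8.8021%
R_f = E(R_Arden) − β_Arden·MRP = 9.32% − 0.58 × 8.8021% = 4.2148%
E(R_m) = R_f + MRP = 4.2148% + 8.8021% = 13.02%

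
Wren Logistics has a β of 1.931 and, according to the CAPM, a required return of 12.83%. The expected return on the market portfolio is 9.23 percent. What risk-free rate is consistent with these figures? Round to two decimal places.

E(R) = R_f + β(E(R_m) − R_f) = R_f(1 − β) + β·E(R_m)
12.83% = R_f × (1 − 1.931) + 1.931 × 9.23%
12.83% = R_f × -0.931 + 17.82313%
R_f = (12.83% − 17.82313%) / -0.931 = 5.36%

5.36%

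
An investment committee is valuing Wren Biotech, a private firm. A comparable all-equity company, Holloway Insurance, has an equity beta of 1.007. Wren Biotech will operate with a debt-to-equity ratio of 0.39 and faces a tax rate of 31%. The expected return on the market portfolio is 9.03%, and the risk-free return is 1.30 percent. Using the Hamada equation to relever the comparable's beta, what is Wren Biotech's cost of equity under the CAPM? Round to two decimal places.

β_L = β_U × [1 + (1 − t)(D/E)] = 1.007 × [1 + (1 − 0.31) × 0.39]
    = 1.007 × [1 + 0.69 × 0.39] = 1.007 × 1.2691 = 1.2780
MRP = 9.03% − 1.30% = 7.73%
E(R) = R_f + β_L × MRP = 1.30% + 1.2780 × 7.73% = 11.18%

11.18%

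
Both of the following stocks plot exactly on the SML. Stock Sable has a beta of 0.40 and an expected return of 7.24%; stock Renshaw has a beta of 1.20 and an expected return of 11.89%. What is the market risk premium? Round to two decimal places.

Both satisfy E(R) = R_f + β·MRP, so the slope of the SML is
MRP = (11.89% − 7.24%) / (1.20 − 0.40) = 4.65% / 0.80 = 5.8125%

5.81%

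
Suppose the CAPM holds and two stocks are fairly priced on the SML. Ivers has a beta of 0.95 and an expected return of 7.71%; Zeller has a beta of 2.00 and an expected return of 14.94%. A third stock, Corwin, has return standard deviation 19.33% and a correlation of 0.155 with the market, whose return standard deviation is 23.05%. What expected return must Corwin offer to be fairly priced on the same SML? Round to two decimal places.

MRP = (14.94% − 7.71%) / (2.00 − 0.95) = 6.8857%
R_f = 7.71% − 0.95 × 6.8857% = 1.1686%
β_Corwin = ρ·σ_i/σ_m = 0.155 × 19.33 / 23.05 = 0.1300
E(R_Corwin) = R_f + β × MRP = 1.1686% + 0.1300 × 6.8857% = 2.06%

2.06%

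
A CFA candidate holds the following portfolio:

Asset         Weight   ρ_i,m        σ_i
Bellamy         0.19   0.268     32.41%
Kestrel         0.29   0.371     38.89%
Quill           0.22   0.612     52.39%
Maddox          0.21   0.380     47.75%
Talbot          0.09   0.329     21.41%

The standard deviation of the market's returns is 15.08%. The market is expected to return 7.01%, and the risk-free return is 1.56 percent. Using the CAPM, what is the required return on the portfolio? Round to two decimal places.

7.82%

β_Bellamy = 0.268 × 32.41% / 15.08% = 0.5760
β_Kestrel = 0.371 × 38.89% / 15.08% = 0.9568
β_Quill = 0.612 × 52.39% / 15.08% = 2.1262
β_Maddox = 0.380 × 47.75% / 15.08% = 1.2032
β_Talbot = 0.329 × 21.41% / 15.08% = 0.4671
β_P = Σ w_i β_i = 0.19×0.5760 + 0.29×0.9568 + 0.22×2.1262 + 0.21×1.2032 + 0.09×0.4671 = 1.1494
MRP = 7.01% − 1.56% = 5.45%
E(R_P) = R_f + β_P × MRP = 1.56% + 1.1494 × 5.45% = 7.82%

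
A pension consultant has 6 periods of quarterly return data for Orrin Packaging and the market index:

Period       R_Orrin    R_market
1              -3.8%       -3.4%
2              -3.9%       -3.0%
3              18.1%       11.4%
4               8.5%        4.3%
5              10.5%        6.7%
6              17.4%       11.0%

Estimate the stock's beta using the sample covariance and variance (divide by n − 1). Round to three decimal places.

1.493

Mean R_i = (-3.8 − 3.9 + 18.1 + 8.5 + 10.5 + 17.4) / 6 = 7.8000%
Mean R_m = (-3.4 − 3.0 + 11.4 + 4.3 + 6.7 + 11.0) / 6 = 4.5000%
Σ(R_i − R̄_i)(R_m − R̄_m) = 318.6600  ⇒  Cov = 318.6600 / 5 = 63.7320
Σ(R_m − R̄_m)² = 213.4000  ⇒  Var(R_m) = 213.4000 / 5 = 42.6800
β = Cov / Var(R_m) = 63.7320 / 42.6800 = 1.4933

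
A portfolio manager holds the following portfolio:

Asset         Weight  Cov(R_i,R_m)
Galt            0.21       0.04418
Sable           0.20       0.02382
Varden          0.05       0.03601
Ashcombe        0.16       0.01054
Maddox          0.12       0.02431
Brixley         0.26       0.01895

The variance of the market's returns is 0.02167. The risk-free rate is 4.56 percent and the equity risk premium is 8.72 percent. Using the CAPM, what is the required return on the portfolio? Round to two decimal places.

β_Galt = 0.04418 / 0.02167 = 2.0388
β_Sable = 0.02382 / 0.02167 = 1.0992
β_Varden = 0.03601 / 0.02167 = 1.6617
β_Ashcombe = 0.01054 / 0.02167 = 0.4864
β_Maddox = 0.02431 / 0.02167 = 1.1218
β_Brixley = 0.01895 / 0.02167 = 0.8745
β_P = Σ w_i β_i = 0.21×2.0388 + 0.20×1.0992 + 0.05×1.6617 + 0.16×0.4864 + 0.12×1.1218 + 0.26×0.8745 = 1.1709
E(R_P) = R_f + β_P × MRP = 4.56% + 1.1709 × 8.72% = 14.77%

14.77%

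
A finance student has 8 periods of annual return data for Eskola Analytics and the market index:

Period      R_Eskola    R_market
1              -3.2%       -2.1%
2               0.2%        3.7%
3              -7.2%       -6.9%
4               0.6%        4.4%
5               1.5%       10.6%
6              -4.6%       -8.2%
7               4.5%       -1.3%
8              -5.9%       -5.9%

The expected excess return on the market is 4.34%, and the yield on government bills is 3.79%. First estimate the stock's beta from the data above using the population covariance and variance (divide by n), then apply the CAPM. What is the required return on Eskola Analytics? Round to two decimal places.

5.72%

Mean R_i = (-3.2 + 0.2 − 7.2 + 0.6 + 1.5 − 4.6 + 4.5 − 5.9) / 8 = -1.7625%
Mean R_m = (-2.1 + 3.7 − 6.9 + 4.4 + 10.6 − 8.2 − 1.3 − 5.9) / 8 = -0.7125%
Σ(R_i − R̄_i)(R_m − R̄_m) = 132.3138  ⇒  Cov = 132.3138 / 8 = 16.5392
Σ(R_m − R̄_m)² = 297.1088  ⇒  Var(R_m) = 297.1088 / 8 = 37.1386
β = Cov / Var(R_m) = 16.5392 / 37.1386 = 0.4453
E(R) = R_f + β × MRP = 3.79% + 0.4453 × 4.34% = 5.72%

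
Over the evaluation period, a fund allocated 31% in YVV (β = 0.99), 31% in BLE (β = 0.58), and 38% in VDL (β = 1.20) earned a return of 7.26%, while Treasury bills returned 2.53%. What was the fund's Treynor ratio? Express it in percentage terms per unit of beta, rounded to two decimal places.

5.02%

β_P = 0.31×0.99 + 0.31×0.58 + 0.38×1.20 = 0.9427
Treynor = (R_P − R_f) / β_P = (7.26% − 2.53%) / 0.9427 = 4.73% / 0.9427 = 5.02%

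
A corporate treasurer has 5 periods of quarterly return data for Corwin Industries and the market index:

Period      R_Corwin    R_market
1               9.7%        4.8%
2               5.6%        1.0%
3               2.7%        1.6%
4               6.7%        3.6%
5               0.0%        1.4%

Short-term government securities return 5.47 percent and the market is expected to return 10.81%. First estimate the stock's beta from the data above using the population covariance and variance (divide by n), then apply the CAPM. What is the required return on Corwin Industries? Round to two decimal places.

15.06%

Mean R_i = (9.7 + 5.6 + 2.7 + 6.7 + 0.0) / 5 = 4.9400%
Mean R_m = (4.8 + 1.0 + 1.6 + 3.6 + 1.4) / 5 = 2.4800%
Σ(R_i − R̄_i)(R_m − R̄_m) = 19.3440  ⇒  Cov = 19.3440 / 5 = 3.8688
Σ(R_m − R̄_m)² = 10.7680  ⇒  Var(R_m) = 10.7680 / 5 = 2.1536
β = Cov / Var(R_m) = 3.8688 / 2.1536 = 1.7964
MRP = 10.81% − 5.47% = 5.34%
E(R) = R_f + β × MRP = 5.47% + 1.7964 × 5.34% = 15.06%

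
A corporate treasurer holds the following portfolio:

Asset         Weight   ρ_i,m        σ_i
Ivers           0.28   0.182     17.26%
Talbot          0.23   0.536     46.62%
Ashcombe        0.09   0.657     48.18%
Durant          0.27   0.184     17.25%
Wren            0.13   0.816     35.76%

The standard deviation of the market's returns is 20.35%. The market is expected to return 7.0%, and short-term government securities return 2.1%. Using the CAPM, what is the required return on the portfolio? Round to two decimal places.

5.50%

β_Ivers = 0.182 × 17.26% / 20.35% = 0.1544
β_Talbot = 0.536 × 46.62% / 20.35% = 1.2279
β_Ashcombe = 0.657 × 48.18% / 20.35% = 1.5555
β_Durant = 0.184 × 17.25% / 20.35% = 0.1560
β_Wren = 0.816 × 35.76% / 20.35% = 1.4339
β_P = Σ w_i β_i = 0.28×0.1544 + 0.23×1.2279 + 0.09×1.5555 + 0.27×0.1560 + 0.13×1.4339 = 0.6942
MRP = 7.0% − 2.1% = 4.90%
E(R_P) = R_f + β_P × MRP = 2.1% + 0.6942 × 4.9% = 5.50%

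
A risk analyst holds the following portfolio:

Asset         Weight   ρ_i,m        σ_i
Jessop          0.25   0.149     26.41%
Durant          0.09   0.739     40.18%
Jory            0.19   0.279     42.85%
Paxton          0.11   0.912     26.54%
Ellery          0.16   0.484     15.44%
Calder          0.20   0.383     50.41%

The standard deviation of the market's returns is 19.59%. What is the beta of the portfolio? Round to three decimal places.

β_Jessop = 0.149 × 26.41% / 19.59% = 0.2009
β_Durant = 0.739 × 40.18% / 19.59% = 1.5157
β_Jory = 0.279 × 42.85% / 19.59% = 0.6103
β_Paxton = 0.912 × 26.54% / 19.59% = 1.2356
β_Ellery = 0.484 × 15.44% / 19.59% = 0.3815
β_Calder = 0.383 × 50.41% / 19.59% = 0.9856
β_P = Σ w_i β_i = 0.25×0.2009 + 0.09×1.5157 + 0.19×0.6103 + 0.11×1.2356 + 0.16×0.3815 + 0.20×0.9856 = 0.6967

0.697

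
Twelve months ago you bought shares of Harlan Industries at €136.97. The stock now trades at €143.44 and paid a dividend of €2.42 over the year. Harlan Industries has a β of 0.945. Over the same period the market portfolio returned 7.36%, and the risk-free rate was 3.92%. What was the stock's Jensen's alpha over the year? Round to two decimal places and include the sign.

Realised HPR = (P1 + D1 − P0) / P0 = (143.44 + 2.42 − 136.97) / 136.97 = 8.89 / 136.97 = 6.4905%
MRP = 7.36% − 3.92% = 3.44%
CAPM required = R_f + β·MRP = 3.92% + 0.945 × 3.44% = 7.17080%
α = realised − required = 6.4905% − 7.17080% = -0.68%

-0.68%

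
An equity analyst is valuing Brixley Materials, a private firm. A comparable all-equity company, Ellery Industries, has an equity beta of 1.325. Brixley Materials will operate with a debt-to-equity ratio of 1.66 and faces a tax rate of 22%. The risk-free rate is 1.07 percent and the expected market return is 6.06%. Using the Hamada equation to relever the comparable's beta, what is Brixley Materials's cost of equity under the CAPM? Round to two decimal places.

16.24%

β_L = β_U × [1 + (1 − t)(D/E)] = 1.325 × [1 + (1 − 0.22) × 1.66]
    = 1.325 × [1 + 0.78 × 1.66] = 1.325 × 2.2948 = 3.0406
MRP = 6.06% − 1.07% = 4.99%
E(R) = R_f + β_L × MRP = 1.07% + 3.0406 × 4.99% = 16.24%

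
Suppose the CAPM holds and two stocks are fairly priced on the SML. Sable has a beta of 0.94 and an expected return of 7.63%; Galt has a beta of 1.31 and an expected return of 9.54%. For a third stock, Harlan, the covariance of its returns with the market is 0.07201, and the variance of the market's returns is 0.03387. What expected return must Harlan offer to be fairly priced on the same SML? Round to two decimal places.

13.75%

MRP = (9.54% − 7.63%) / (1.31 − 0.94) = 5.1622%
R_f = 7.63% − 0.94 × 5.1622% = 2.7775%
β_Harlan = Cov / Var(R_m) = 0.07201 / 0.03387 = 2.1261
E(R_Harlan) = R_f + β × MRP = 2.7775% + 2.1261 × 5.1622% = 13.75%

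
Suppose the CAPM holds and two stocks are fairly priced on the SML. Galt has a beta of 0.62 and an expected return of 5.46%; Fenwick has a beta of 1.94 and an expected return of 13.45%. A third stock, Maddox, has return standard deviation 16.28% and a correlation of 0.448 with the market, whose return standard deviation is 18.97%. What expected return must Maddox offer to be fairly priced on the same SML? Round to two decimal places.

MRP = (13.45% − 5.46%) / (1.94 − 0.62) = 6.0530%
R_f = 5.46% − 0.62 × 6.0530% = 1.7071%
β_Maddox = ρ·σ_i/σ_m = 0.448 × 16.28 / 18.97 = 0.3845
E(R_Maddox) = R_f + β × MRP = 1.7071% + 0.3845 × 6.0530% = 4.03%

4.03%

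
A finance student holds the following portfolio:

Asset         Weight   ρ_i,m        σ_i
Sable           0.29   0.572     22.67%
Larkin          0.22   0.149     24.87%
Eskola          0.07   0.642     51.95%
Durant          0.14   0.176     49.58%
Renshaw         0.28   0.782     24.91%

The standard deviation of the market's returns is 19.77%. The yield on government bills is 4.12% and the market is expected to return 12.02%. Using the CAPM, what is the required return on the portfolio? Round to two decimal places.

β_Sable = 0.572 × 22.67% / 19.77% = 0.6559
β_Larkin = 0.149 × 24.87% / 19.77% = 0.1874
β_Eskola = 0.642 × 51.95% / 19.77% = 1.6870
β_Durant = 0.176 × 49.58% / 19.77% = 0.4414
β_Renshaw = 0.782 × 24.91% / 19.77% = 0.9853
β_P = Σ w_i β_i = 0.29×0.6559 + 0.22×0.1874 + 0.07×1.6870 + 0.14×0.4414 + 0.28×0.9853 = 0.6872
MRP = 12.02% − 4.12% = 7.90%
E(R_P) = R_f + β_P × MRP = 4.12% + 0.6872 × 7.90% = 9.55%

9.55%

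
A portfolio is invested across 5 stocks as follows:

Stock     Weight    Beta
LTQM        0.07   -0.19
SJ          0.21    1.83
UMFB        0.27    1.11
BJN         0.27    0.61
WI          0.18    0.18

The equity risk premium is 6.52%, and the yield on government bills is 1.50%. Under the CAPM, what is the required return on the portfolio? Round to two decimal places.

β_P = Σ w_i β_i = 0.07×-0.19 + 0.21×1.83 + 0.27×1.11 + 0.27×0.61 + 0.18×0.18 = 0.8678
E(R_P) = R_f + β_P × MRP = 1.50% + 0.8678 × 6.52% = 7.16%

7.16%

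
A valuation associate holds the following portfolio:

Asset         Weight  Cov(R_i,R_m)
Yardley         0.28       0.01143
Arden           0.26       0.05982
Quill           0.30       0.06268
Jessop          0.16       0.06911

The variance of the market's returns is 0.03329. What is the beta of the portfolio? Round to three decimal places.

1.460

β_Yardley = 0.01143 / 0.03329 = 0.3433
β_Arden = 0.05982 / 0.03329 = 1.7969
β_Quill = 0.06268 / 0.03329 = 1.8828
β_Jessop = 0.06911 / 0.03329 = 2.0760
β_P = Σ w_i β_i = 0.28×0.3433 + 0.26×1.7969 + 0.30×1.8828 + 0.16×2.0760 = 1.4603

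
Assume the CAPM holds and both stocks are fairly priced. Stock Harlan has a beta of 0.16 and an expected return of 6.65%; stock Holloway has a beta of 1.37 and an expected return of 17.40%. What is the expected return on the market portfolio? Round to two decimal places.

14.11%

Both satisfy E(R) = R_f + β·MRP, so the slope of the SML is
MRP = (17.40% − 6.65%) / (1.37 − 0.16) = 10.75% / 1.21 = 8.8843%
R_f = E(R_Harlan) − β_Harlan·MRP = 6.65% − 0.16 × 8.8843% = 5.2285%
E(R_m) = R_f + MRP = 5.2285% + 8.8843% = 14.11%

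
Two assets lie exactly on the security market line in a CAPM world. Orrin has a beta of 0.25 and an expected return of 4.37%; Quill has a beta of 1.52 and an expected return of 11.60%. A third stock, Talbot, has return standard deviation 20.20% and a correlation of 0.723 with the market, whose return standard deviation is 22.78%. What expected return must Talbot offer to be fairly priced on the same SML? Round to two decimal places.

MRP = (11.60% − 4.37%) / (1.52 − 0.25) = 5.6929%
R_f = 4.37% − 0.25 × 5.6929% = 2.9468%
β_Talbot = ρ·σ_i/σ_m = 0.723 × 20.20 / 22.78 = 0.6411
E(R_Talbot) = R_f + β × MRP = 2.9468% + 0.6411 × 5.6929% = 6.60%

6.60%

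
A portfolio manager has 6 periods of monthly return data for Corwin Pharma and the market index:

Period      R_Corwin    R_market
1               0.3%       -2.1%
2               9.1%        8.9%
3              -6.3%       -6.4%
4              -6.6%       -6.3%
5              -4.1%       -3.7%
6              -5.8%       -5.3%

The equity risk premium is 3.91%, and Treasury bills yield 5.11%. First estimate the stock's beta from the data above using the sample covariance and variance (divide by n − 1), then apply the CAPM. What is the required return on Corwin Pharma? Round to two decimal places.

9.16%

Mean R_i = (0.3 + 9.1 − 6.3 − 6.6 − 4.1 − 5.8) / 6 = -2.2333%
Mean R_m = (-2.1 + 8.9 − 6.4 − 6.3 − 3.7 − 5.3) / 6 = -2.4833%
Σ(R_i − R̄_i)(R_m − R̄_m) = 174.8933  ⇒  Cov = 174.8933 / 5 = 34.9787
Σ(R_m − R̄_m)² = 169.0483  ⇒  Var(R_m) = 169.0483 / 5 = 33.8097
β = Cov / Var(R_m) = 34.9787 / 33.8097 = 1.0346
E(R) = R_f + β × MRP = 5.11% + 1.0346 × 3.91% = 9.16%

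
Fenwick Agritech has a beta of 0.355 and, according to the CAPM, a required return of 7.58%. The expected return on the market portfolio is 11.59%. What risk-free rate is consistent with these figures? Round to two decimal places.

E(R) = R_f + β(E(R_m) − R_f) = R_f(1 − β) + β·E(R_m)
7.58% = R_f × (1 − 0.355) + 0.355 × 11.59%
7.58% = R_f × 0.645 + 4.11445%
R_f = (7.58% − 4.11445%) / 0.645 = 5.37%

5.37%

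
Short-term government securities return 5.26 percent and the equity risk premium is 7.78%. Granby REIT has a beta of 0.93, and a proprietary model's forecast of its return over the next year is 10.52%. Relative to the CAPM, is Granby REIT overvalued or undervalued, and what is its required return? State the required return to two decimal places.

Required return = R_f + β·MRP = 5.26% + 0.93 × 7.78% = 12.50%
Forecast 10.52% < required 12.50% → the stock plots below the SML → overvalued.

Overvalued; required return 12.50%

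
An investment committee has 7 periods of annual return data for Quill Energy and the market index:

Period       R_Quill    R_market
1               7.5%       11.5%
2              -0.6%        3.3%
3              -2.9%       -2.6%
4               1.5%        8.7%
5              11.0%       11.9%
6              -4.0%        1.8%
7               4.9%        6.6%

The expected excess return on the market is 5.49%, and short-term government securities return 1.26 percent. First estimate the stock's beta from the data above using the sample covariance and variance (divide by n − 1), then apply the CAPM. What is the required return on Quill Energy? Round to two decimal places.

6.33%

Mean R_i = (7.5 − 0.6 − 2.9 + 1.5 + 11.0 − 4.0 + 4.9) / 7 = 2.4857%
Mean R_m = (11.5 + 3.3 − 2.6 + 8.7 + 11.9 + 1.8 + 6.6) / 7 = 5.8857%
Σ(R_i − R̄_i)(R_m − R̄_m) = 158.4886  ⇒  Cov = 158.4886 / 6 = 26.4148
Σ(R_m − R̄_m)² = 171.5086  ⇒  Var(R_m) = 171.5086 / 6 = 28.5848
β = Cov / Var(R_m) = 26.4148 / 28.5848 = 0.9241
E(R) = R_f + β × MRP = 1.26% + 0.9241 × 5.49% = 6.33%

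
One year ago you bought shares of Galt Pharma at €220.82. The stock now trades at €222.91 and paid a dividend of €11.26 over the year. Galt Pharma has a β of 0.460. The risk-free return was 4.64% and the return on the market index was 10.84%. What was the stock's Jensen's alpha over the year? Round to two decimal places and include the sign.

-1.45%

Realised HPR = (P1 + D1 − P0) / P0 = (222.91 + 11.26 − 220.82) / 220.82 = 13.35 / 220.82 = 6.0456%
MRP = 10.84% − 4.64% = 6.20%
CAPM required = R_f + β·MRP = 4.64% + 0.460 × 6.20% = 7.49200%
α = realised − required = 6.0456% − 7.49200% = -1.45%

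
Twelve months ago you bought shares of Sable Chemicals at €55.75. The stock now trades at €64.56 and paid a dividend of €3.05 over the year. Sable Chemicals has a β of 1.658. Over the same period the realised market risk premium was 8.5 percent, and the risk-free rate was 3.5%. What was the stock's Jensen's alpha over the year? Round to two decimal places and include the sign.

Realised HPR = (P1 + D1 − P0) / P0 = (64.56 + 3.05 − 55.75) / 55.75 = 11.86 / 55.75 = 21.2735%
CAPM required = R_f + β·MRP = 3.5% + 1.658 × 8.5% = 17.5930%
α = realised − required = 21.2735% − 17.5930% = +3.68%

+3.68%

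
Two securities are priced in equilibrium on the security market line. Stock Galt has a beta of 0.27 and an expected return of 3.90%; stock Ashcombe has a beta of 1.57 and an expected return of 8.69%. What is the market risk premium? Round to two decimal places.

Both satisfy E(R) = R_f + β·MRP, so the slope of the SML is
MRP = (8.69% − 3.90%) / (1.57 − 0.27) = 4.79% / 1.30 = 3.6846%

3.68%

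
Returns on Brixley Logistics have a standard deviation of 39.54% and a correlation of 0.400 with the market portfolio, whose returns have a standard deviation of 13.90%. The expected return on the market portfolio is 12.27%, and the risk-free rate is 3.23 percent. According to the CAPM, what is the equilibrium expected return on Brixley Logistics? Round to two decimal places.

β = ρ × σ_i / σ_m = 0.400 × 39.54% / 13.90% = 1.1378
MRP = 12.27% − 3.23% = 9.04%
E(R) = 3.23% + 1.1378 × 9.04% = 13.52%

13.52%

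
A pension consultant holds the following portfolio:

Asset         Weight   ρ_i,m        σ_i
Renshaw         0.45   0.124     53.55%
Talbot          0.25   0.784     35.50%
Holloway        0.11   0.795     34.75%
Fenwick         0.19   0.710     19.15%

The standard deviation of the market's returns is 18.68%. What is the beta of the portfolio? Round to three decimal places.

β_Renshaw = 0.124 × 53.55% / 18.68% = 0.3555
β_Talbot = 0.784 × 35.50% / 18.68% = 1.4899
β_Holloway = 0.795 × 34.75% / 18.68% = 1.4789
β_Fenwick = 0.710 × 19.15% / 18.68% = 0.7279
β_P = Σ w_i β_i = 0.45×0.3555 + 0.25×1.4899 + 0.11×1.4789 + 0.19×0.7279 = 0.8334

0.833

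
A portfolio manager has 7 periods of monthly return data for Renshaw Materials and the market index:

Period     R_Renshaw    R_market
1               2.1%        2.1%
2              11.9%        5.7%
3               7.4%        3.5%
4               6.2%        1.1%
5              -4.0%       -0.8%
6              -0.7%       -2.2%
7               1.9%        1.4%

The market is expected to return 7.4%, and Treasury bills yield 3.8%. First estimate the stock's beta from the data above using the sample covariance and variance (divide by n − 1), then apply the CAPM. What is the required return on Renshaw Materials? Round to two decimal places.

Mean R_i = (2.1 + 11.9 + 7.4 + 6.2 − 4.0 − 0.7 + 1.9) / 7 = 3.5429%
Mean R_m = (2.1 + 5.7 + 3.5 + 1.1 − 0.8 − 2.2 + 1.4) / 7 = 1.5429%
Σ(R_i − R̄_i)(R_m − R̄_m) = 74.0971  ⇒  Cov = 74.0971 / 6 = 12.3495
Σ(R_m − R̄_m)² = 41.1371  ⇒  Var(R_m) = 41.1371 / 6 = 6.8562
β = Cov / Var(R_m) = 12.3495 / 6.8562 = 1.8012
MRP = 7.4% − 3.8% = 3.60%
E(R) = R_f + β × MRP = 3.8% + 1.8012 × 3.6% = 10.28%

10.28%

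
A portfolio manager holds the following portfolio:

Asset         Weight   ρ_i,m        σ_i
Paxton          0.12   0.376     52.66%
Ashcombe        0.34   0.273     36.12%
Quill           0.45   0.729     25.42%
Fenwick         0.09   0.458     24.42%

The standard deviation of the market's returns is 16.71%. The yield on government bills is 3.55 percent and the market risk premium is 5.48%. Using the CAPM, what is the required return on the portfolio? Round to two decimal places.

β_Paxton = 0.376 × 52.66% / 16.71% = 1.1849
β_Ashcombe = 0.273 × 36.12% / 16.71% = 0.5901
β_Quill = 0.729 × 25.42% / 16.71% = 1.1090
β_Fenwick = 0.458 × 24.42% / 16.71% = 0.6693
β_P = Σ w_i β_i = 0.12×1.1849 + 0.34×0.5901 + 0.45×1.1090 + 0.09×0.6693 = 0.9021
E(R_P) = R_f + β_P × MRP = 3.55% + 0.9021 × 5.48% = 8.49%

8.49%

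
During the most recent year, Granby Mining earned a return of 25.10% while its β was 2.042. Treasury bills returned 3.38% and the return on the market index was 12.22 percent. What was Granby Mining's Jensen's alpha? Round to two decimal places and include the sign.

+3.67%

Market excess return = 12.22% − 3.38% = 8.84%
CAPM benchmark = R_f + β(R_m − R_f) = 3.38% + 2.042 × 8.84% = 21.43128%
α = actual − benchmark = 25.10% − 21.43128% = +3.67%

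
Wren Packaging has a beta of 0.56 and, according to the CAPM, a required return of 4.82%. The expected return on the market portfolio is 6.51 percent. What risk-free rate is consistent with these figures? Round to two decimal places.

E(R) = R_f + β(E(R_m) − R_f) = R_f(1 − β) + β·E(R_m)
4.82% = R_f × (1 − 0.56) + 0.56 × 6.51%
4.82% = R_f × 0.44 + 3.6456%
R_f = (4.82% − 3.6456%) / 0.44 = 2.67%

2.67%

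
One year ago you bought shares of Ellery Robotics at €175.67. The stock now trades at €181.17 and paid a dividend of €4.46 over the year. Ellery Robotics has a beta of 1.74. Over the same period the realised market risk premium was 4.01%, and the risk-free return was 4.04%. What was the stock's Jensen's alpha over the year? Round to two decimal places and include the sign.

Realised HPR = (P1 + D1 − P0) / P0 = (181.17 + 4.46 − 175.67) / 175.67 = 9.96 / 175.67 = 5.6697%
CAPM required = R_f + β·MRP = 4.04% + 1.74 × 4.01% = 11.0174%
α = realised − required = 5.6697% − 11.0174% = -5.35%

-5.35%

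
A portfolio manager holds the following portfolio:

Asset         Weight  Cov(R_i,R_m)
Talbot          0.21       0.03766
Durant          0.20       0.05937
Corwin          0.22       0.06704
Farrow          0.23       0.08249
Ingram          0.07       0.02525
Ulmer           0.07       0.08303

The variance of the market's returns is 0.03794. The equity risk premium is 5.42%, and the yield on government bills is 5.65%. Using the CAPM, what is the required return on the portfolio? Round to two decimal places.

14.38%

β_Talbot = 0.03766 / 0.03794 = 0.9926
β_Durant = 0.05937 / 0.03794 = 1.5648
β_Corwin = 0.06704 / 0.03794 = 1.7670
β_Farrow = 0.08249 / 0.03794 = 2.1742
β_Ingram = 0.02525 / 0.03794 = 0.6655
β_Ulmer = 0.08303 / 0.03794 = 2.1885
β_P = Σ w_i β_i = 0.21×0.9926 + 0.20×1.5648 + 0.22×1.7670 + 0.23×2.1742 + 0.07×0.6655 + 0.07×2.1885 = 1.6100
E(R_P) = R_f + β_P × MRP = 5.65% + 1.6100 × 5.42% = 14.38%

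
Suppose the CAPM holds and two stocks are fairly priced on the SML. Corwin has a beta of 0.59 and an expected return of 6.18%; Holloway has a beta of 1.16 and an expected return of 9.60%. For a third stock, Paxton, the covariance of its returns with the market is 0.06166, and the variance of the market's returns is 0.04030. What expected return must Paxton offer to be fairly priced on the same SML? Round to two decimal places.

11.82%

MRP = (9.60% − 6.18%) / (1.16 − 0.59) = 6.0000%
R_f = 6.18% − 0.59 × 6.0000% = 2.6400%
β_Paxton = Cov / Var(R_m) = 0.06166 / 0.04030 = 1.5300
E(R_Paxton) = R_f + β × MRP = 2.6400% + 1.5300 × 6.0000% = 11.82%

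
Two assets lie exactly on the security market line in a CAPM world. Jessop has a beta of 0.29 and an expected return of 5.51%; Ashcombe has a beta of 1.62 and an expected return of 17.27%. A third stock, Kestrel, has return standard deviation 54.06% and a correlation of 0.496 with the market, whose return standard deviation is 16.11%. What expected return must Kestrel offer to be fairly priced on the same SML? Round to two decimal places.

17.66%

MRP = (17.27% − 5.51%) / (1.62 − 0.29) = 8.8421%
R_f = 5.51% − 0.29 × 8.8421% = 2.9458%
β_Kestrel = ρ·σ_i/σ_m = 0.496 × 54.06 / 16.11 = 1.6644
E(R_Kestrel) = R_f + β × MRP = 2.9458% + 1.6644 × 8.8421% = 17.66%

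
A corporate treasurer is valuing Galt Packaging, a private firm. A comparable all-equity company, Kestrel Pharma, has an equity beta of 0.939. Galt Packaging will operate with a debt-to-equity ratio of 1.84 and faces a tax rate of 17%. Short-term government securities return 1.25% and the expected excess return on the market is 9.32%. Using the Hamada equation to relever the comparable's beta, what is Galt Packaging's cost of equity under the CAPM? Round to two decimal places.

β_L = β_U × [1 + (1 − t)(D/E)] = 0.939 × [1 + (1 − 0.17) × 1.84]
    = 0.939 × [1 + 0.83 × 1.84] = 0.939 × 2.5272 = 2.3730
E(R) = R_f + β_L × MRP = 1.25% + 2.3730 × 9.32% = 23.37%

23.37%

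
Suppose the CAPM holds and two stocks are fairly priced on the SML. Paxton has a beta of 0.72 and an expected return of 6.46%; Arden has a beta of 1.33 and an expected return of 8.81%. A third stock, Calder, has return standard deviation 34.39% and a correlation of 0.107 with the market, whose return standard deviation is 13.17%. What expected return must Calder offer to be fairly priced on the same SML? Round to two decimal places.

MRP = (8.81% − 6.46%) / (1.33 − 0.72) = 3.8525%
R_f = 6.46% − 0.72 × 3.8525% = 3.6862%
β_Calder = ρ·σ_i/σ_m = 0.107 × 34.39 / 13.17 = 0.2794
E(R_Calder) = R_f + β × MRP = 3.6862% + 0.2794 × 3.8525% = 4.76%

4.76%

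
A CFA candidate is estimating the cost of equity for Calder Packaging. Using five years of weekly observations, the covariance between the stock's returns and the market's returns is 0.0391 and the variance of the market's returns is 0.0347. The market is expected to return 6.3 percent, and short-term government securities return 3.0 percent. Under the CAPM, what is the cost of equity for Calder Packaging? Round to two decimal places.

6.72%

β = Cov(R_i, R_m) / Var(R_m) = 0.0391 / 0.0347 = 1.1268
MRP = 6.3% − 3.0% = 3.30%
E(R) = R_f + β × MRP = 3.0% + 1.1268 × 3.3% = 6.72%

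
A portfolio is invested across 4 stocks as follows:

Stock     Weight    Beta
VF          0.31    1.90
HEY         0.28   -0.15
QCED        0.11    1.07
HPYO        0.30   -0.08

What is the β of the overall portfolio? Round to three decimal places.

β_P = Σ w_i β_i = 0.31×1.90 + 0.28×-0.15 + 0.11×1.07 + 0.30×-0.08 = 0.6407

0.641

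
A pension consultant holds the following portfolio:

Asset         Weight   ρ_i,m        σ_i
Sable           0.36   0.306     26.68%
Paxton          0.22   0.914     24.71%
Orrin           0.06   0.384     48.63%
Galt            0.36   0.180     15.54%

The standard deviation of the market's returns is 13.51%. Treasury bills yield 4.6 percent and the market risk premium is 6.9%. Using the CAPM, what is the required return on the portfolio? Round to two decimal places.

9.73%

β_Sable = 0.306 × 26.68% / 13.51% = 0.6043
β_Paxton = 0.914 × 24.71% / 13.51% = 1.6717
β_Orrin = 0.384 × 48.63% / 13.51% = 1.3822
β_Galt = 0.180 × 15.54% / 13.51% = 0.2070
β_P = Σ w_i β_i = 0.36×0.6043 + 0.22×1.6717 + 0.06×1.3822 + 0.36×0.2070 = 0.7428
E(R_P) = R_f + β_P × MRP = 4.6% + 0.7428 × 6.9% = 9.73%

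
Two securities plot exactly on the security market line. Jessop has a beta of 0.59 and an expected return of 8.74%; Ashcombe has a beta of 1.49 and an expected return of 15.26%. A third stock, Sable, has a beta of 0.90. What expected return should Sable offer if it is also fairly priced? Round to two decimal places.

MRP (SML slope) = (15.26% − 8.74%) / (1.49 − 0.59) = 6.52% / 0.90 = 7.2444%
R_f (intercept) = 8.74% − 0.59 × 7.2444% = 4.4658%
E(R_Sable) = R_f + β × MRP = 4.4658% + 0.90 × 7.2444% = 10.99%

10.99%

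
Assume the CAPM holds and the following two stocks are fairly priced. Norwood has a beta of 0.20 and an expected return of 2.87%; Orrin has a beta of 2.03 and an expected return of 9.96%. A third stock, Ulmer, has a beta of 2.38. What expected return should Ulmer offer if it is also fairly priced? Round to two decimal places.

MRP (SML slope) = (9.96% − 2.87%) / (2.03 − 0.20) = 7.09% / 1.83 = 3.8743%
R_f (intercept) = 2.87% − 0.20 × 3.8743% = 2.0951%
E(R_Ulmer) = R_f + β × MRP = 2.0951% + 2.38 × 3.8743% = 11.32%

11.32%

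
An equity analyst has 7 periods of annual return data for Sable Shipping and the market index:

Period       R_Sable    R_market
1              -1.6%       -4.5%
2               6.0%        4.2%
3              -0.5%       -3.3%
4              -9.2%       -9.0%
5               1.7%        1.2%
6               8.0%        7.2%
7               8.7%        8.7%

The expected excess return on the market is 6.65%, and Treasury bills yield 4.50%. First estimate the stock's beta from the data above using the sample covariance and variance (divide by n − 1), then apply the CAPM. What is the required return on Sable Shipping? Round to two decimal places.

10.84%

Mean R_i = (-1.6 + 6.0 − 0.5 − 9.2 + 1.7 + 8.0 + 8.7) / 7 = 1.8714%
Mean R_m = (-4.5 + 4.2 − 3.3 − 9.0 + 1.2 + 7.2 + 8.7) / 7 = 0.6429%
Σ(R_i − R̄_i)(R_m − R̄_m) = 243.7586  ⇒  Cov = 243.7586 / 6 = 40.6264
Σ(R_m − R̄_m)² = 255.8571  ⇒  Var(R_m) = 255.8571 / 6 = 42.6429
β = Cov / Var(R_m) = 40.6264 / 42.6429 = 0.9527
E(R) = R_f + β × MRP = 4.50% + 0.9527 × 6.65% = 10.84%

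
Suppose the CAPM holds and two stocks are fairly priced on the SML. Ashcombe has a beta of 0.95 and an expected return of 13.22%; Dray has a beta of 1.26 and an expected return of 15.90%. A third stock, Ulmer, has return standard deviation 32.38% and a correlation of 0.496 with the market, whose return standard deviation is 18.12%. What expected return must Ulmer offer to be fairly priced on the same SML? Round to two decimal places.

12.67%

MRP = (15.90% − 13.22%) / (1.26 − 0.95) = 8.6452%
R_f = 13.22% − 0.95 × 8.6452% = 5.0071%
β_Ulmer = ρ·σ_i/σ_m = 0.496 × 32.38 / 18.12 = 0.8863
E(R_Ulmer) = R_f + β × MRP = 5.0071% + 0.8863 × 8.6452% = 12.67%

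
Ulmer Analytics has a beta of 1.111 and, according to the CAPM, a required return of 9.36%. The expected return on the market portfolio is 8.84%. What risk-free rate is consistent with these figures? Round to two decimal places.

E(R) = R_f + β(E(R_m) − R_f) = R_f(1 − β) + β·E(R_m)
9.36% = R_f × (1 − 1.111) + 1.111 × 8.84%
9.36% = R_f × -0.111 + 9.82124%
R_f = (9.36% − 9.82124%) / -0.111 = 4.16%

4.16%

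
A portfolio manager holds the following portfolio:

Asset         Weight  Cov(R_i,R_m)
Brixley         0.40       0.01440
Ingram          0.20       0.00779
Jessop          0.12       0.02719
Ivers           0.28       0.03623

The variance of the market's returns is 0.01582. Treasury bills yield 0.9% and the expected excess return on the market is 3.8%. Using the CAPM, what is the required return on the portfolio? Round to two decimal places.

5.88%

β_Brixley = 0.01440 / 0.01582 = 0.9102
β_Ingram = 0.00779 / 0.01582 = 0.4924
β_Jessop = 0.02719 / 0.01582 = 1.7187
β_Ivers = 0.03623 / 0.01582 = 2.2901
β_P = Σ w_i β_i = 0.40×0.9102 + 0.20×0.4924 + 0.12×1.7187 + 0.28×2.2901 = 1.3100
E(R_P) = R_f + β_P × MRP = 0.9% + 1.3100 × 3.8% = 5.88%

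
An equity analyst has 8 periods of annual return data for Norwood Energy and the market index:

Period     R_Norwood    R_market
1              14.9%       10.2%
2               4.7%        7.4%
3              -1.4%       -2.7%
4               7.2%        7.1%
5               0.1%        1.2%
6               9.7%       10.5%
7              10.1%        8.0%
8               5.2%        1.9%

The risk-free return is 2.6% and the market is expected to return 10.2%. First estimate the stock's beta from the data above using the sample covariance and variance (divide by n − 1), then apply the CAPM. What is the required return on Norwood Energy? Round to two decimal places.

Mean R_i = (14.9 + 4.7 − 1.4 + 7.2 + 0.1 + 9.7 + 10.1 + 5.2) / 8 = 6.3125%
Mean R_m = (10.2 + 7.4 − 2.7 + 7.1 + 1.2 + 10.5 + 8.0 + 1.9) / 8 = 5.4500%
Σ(R_i − R̄_i)(R_m − R̄_m) = 159.0850  ⇒  Cov = 159.0850 / 7 = 22.7264
Σ(R_m − R̄_m)² = 158.1800  ⇒  Var(R_m) = 158.1800 / 7 = 22.5971
β = Cov / Var(R_m) = 22.7264 / 22.5971 = 1.0057
MRP = 10.2% − 2.6% = 7.60%
E(R) = R_f + β × MRP = 2.6% + 1.0057 × 7.6% = 10.24%

10.24%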